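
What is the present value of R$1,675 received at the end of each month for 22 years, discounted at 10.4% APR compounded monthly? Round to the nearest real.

R$173,464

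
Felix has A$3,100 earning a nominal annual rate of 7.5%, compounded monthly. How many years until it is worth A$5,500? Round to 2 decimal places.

7.67 years

Periodic rate i = 0.075/12 = 0.00625.
(1+i)^n = 5500/3100 = 1.77419, so n = ln 1.77419 / ln 1.00625 = 92.0217 months
= 92.0217/12 years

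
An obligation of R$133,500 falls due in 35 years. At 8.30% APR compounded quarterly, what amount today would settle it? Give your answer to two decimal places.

R$7,529.51

i = 0.083/4 = 0.02075 per quarter; n = 35·4 = 140.
Discount factor = (1+0.02075)^(−140) = 0.056401; PV = 133,500 × 0.056401 = 7,529.5126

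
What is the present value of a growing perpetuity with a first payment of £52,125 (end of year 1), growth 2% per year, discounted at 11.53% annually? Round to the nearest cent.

PV = PMT / (i − g) = 52125 / (0.1153 − 0.02) = 52125 / 0.095300 = 546,956.9780

£546,956.98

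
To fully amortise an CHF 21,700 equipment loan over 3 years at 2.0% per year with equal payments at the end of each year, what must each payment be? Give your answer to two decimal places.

CHF 7,524.58

PMT = 21700 / ( [1 − (1+0.02)^(−3)] / 0.02 ) = 21700 / 2.883883 = 7,524.5764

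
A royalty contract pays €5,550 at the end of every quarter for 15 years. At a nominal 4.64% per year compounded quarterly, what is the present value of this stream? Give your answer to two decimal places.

€238,948.15

i = 0.0464/4 = 0.0116 per quarter; n = 15·4 = 60.
PV = PMT · [1 − (1+i)^(−n)] / i = 5550 · 43.053720 = 238,948.1458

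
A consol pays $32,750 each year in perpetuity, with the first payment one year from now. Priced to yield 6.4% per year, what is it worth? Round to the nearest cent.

PV = C/r = 32750/0.064 = 511,718.7500

$511,718.75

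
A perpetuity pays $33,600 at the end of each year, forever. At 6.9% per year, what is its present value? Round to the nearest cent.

PV = PMT / i = 33600 / 0.069 = 486,956.5217

$486,956.52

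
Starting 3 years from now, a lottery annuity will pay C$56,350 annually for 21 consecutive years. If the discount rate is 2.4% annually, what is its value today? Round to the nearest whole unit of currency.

C$878,381

Value one period before first payment (t=2): 56350 × [1 − (1+0.024)^(−21)] / 0.024 = 56350 × 16.345153 = 921,049.3534
PV₀ = 921,049.3534 / (1+0.024)^2 = 921,049.3534 / 1.048576 = 878,381.1125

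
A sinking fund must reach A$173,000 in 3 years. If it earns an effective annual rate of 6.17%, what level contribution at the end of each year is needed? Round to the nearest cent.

PMT = 173000 / ( [(1+0.0617)^3 − 1] / 0.0617 ) = 173000 / 3.188907 = 54,250.5648

A$54,250.56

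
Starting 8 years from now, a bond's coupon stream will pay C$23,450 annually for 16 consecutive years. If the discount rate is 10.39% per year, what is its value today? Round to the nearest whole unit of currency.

C$89,750

Value one period before first payment (t=7): 23450 × [1 − (1+0.1039)^(−16)] / 0.1039 = 23450 × 7.645352 = 179,283.5119
PV₀ = 179,283.5119 / (1+0.1039)^7 = 179,283.5119 / 1.997598 = 89,749.5371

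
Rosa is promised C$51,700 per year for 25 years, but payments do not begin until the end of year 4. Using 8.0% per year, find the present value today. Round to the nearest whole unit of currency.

Value one period before first payment (t=3): 51700 × [1 − (1+0.08)^(−25)] / 0.08 = 51700 × 10.674776 = 551,885.9290
Discount back 3 years: 551,885.9290 × (1+0.08)^(−3) = 551,885.9290 × 0.793832 = 438,104.8438

C$438,105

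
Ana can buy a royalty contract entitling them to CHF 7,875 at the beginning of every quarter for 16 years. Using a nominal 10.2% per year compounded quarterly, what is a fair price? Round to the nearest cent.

i = 0.102/4 = 0.0255 per quarter; n = 16·4 = 64.
PV = 7875 × [1 − (1+0.0255)^(−64)] / 0.0255 × (1+i) = 7875 × 32.189431 = 253,491.7728
Payments are at the start of each period, so multiply by (1+i).

CHF 253,491.77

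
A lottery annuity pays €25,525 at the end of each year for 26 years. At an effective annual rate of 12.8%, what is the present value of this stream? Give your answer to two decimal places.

PV = PMT · [1 − (1+i)^(−n)] / i = 25525 · 7.471501 = 190,710.0563

€190,710.06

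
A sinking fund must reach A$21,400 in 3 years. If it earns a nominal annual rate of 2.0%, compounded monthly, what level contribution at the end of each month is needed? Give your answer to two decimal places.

With 12 periods per year: i = 0.00166667, n = 36.
PMT = 21400 / ( [(1+0.00166667)^36 − 1] / 0.00166667 ) = 21400 / 37.070109 = 577.2845

A$577.28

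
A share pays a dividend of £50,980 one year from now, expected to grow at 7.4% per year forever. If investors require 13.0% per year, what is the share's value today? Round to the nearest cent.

£910,357.14

PV = PMT / (i − g) = 50980 / (0.13 − 0.074) = 50980 / 0.056000 = 910,357.1429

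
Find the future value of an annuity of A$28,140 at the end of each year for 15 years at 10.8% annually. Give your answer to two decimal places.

A$952,824.20

FV = PMT · [(1+i)^n − 1] / i = 28140 · 33.860135 = 952,824.1965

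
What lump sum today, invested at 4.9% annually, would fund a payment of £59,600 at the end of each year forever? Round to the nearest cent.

PV = PMT / i = 59600 / 0.049 = 1,216,326.5306

£1,216,326.53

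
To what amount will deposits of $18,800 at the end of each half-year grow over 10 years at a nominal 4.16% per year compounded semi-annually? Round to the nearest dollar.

Periodic rate i = 0.0416/2 = 0.0208; n = 10 × 2 = 20 periods.
FV = PMT · [(1+i)^n − 1] / i = 18800 · 24.491869 = 460,447.1321

$460,447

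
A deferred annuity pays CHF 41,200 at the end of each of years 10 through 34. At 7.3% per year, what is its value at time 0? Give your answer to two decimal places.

PV at t=9 (ordinary 25-year annuity): 41200 × a(25|0.073) = 41200 × 11.345293 = 467,426.0844
Discount back 9 years: 467,426.0844 × (1+0.073)^(−9) = 467,426.0844 × 0.530399 = 247,922.2169

CHF 247,922.22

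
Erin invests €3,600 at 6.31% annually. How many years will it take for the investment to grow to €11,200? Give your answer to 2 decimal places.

18.55 years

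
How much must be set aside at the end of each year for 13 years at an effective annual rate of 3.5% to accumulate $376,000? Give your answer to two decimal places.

$23,335.15

PMT = 376000 / ( [(1+0.035)^13 − 1] / 0.035 ) = 376000 / 16.113030 = 23,335.1513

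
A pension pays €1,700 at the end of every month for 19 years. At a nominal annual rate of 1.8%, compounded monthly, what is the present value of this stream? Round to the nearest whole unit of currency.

With 12 periods per year: i = 0.0015, n = 228.
Annuity factor a(228|0.0015) = 192.979833; PV = 1700 × 192.979833 = 328,065.7163

€328,066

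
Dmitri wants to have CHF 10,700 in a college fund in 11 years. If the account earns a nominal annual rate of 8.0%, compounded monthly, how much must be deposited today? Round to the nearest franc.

CHF 4,451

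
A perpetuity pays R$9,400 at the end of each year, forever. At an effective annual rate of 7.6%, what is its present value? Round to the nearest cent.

PV = C/r = 9400/0.076 = 123,684.2105

R$123,684.21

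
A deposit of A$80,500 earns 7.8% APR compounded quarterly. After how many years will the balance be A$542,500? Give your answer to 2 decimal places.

Periodic rate i = 0.078/4 = 0.0195.
n = ln(542500/80500) / ln(1+0.0195) = ln(6.73913) / 0.019312 = 98.7935 quarters
= 98.7935/4 years

24.70 years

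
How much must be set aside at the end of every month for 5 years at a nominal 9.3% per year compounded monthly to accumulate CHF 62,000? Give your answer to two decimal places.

i = 0.093/12 = 0.00775 per month; n = 5·12 = 60.
PMT = 62000 / ( [(1+0.00775)^60 − 1] / 0.00775 ) = 62000 / 76.021016 = 815.5640

CHF 815.56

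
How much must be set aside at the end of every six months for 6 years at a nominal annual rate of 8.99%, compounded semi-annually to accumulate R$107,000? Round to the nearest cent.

R$6,921.28

Periodic rate i = 0.0899/2 = 0.04495; n = 6 × 2 = 12 periods.
PMT = 107000 / ( [(1+0.04495)^12 − 1] / 0.04495 ) = 107000 / 15.459577 = 6,921.2761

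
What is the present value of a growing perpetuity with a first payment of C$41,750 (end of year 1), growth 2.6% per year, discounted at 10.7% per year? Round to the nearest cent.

C$515,432.10

PV = D₁/(r − g) = 41750/(0.107 − 0.026) = 515,432.0988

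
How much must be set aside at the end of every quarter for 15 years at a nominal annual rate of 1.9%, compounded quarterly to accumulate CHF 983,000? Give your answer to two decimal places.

Periodic rate i = 0.019/4 = 0.00475; n = 15 × 4 = 60 periods.
FV-annuity factor = 69.234755; PMT = 983000 / 69.234755 = 14,198.0714

CHF 14,198.07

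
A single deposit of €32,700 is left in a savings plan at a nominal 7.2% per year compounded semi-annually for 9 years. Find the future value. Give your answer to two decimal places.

€61,804.96

With 2 periods per year: i = 0.036, n = 18.
32,700 × (1+0.036)^18 = 32,700 × 1.890060 = 61,804.9629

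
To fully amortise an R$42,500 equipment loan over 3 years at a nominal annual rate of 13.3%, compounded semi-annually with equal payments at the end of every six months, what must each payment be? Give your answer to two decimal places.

R$8,820.21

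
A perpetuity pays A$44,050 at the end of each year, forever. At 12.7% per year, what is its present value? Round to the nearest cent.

A$346,850.39

PV = PMT / i = 44050 / 0.127 = 346,850.3937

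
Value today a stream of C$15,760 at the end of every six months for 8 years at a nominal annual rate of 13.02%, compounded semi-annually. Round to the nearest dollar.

Periodic rate i = 0.1302/2 = 0.0651; n = 8 × 2 = 16 periods.
Annuity factor a(16|0.0651) = 9.761179; PV = 15760 × 9.761179 = 153,836.1766

C$153,836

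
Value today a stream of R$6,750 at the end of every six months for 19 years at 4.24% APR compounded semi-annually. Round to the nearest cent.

R$174,927.49

Periodic rate i = 0.0424/2 = 0.0212; n = 19 × 2 = 38 periods.
PV = 6750 × [1 − (1+0.0212)^(−38)] / 0.0212 = 6750 × 25.915183 = 174,927.4882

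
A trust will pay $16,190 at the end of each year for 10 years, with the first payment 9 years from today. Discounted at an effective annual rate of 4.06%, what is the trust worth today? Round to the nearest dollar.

PV at t=8 (ordinary 10-year annuity): 16190 × a(10|0.0406) = 16190 × 8.086724 = 130,924.0551
PV₀ = 130,924.0551 / (1+0.0406)^8 = 130,924.0551 / 1.374898 = 95,224.5383

$95,225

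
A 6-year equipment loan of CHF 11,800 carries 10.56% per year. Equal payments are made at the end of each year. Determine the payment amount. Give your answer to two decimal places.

PMT = 11800 / ( [1 − (1+0.1056)^(−6)] / 0.1056 ) = 11800 / 4.284707 = 2,753.9805

CHF 2,753.98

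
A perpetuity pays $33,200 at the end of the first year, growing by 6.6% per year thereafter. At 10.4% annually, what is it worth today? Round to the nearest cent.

$873,684.21

PV = PMT / (i − g) = 33200 / (0.104 − 0.066) = 33200 / 0.038000 = 873,684.2105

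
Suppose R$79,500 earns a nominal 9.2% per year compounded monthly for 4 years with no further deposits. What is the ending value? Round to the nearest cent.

Periodic rate i = 0.092/12 = 0.00766667; n = 4 × 12 = 48 periods.
FV = PV·(1+i)^n = 79,500 × 1.442816 = 114,703.8425

R$114,703.84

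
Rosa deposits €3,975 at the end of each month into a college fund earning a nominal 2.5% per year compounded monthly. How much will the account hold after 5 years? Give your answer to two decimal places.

€253,766.14

With 12 periods per year: i = 0.00208333, n = 60.
Accumulation factor s(60|0.00208333) = 63.840539; FV = 3975 × 63.840539 = 253,766.1405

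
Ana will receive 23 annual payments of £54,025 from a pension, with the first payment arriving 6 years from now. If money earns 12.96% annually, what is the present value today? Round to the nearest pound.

£212,912

Value one period before first payment (t=5): 54025 × [1 − (1+0.1296)^(−23)] / 0.1296 = 54025 × 7.248177 = 391,582.7704
PV₀ = 391,582.7704 / (1+0.1296)^5 = 391,582.7704 / 1.839177 = 212,912.0081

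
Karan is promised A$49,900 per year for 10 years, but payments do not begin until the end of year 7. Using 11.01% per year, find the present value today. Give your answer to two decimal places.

PV at t=6 (ordinary 10-year annuity): 49900 × a(10|0.1101) = 49900 × 5.886763 = 293,749.4923
PV₀ = 293,749.4923 / (1+0.1101)^6 = 293,749.4923 / 1.871426 = 156,965.6088

A$156,965.61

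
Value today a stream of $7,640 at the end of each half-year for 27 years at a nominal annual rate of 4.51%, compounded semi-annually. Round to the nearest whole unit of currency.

Periodic rate i = 0.0451/2 = 0.02255; n = 27 × 2 = 54 periods.
Annuity factor a(54|0.02255) = 31.044797; PV = 7640 × 31.044797 = 237,182.2497

$237,182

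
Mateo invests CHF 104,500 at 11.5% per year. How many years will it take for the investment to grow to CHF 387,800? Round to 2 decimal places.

n = ln(387800/104500) / ln(1+0.115) = ln(3.71100) / 0.108854 = 12.0464 years

12.05 years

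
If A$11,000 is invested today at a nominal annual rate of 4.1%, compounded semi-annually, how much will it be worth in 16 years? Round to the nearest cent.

A$21,057.60

With 2 periods per year: i = 0.0205, n = 32.
FV = 11,000 × (1 + 0.0205)^32 = 21,057.6050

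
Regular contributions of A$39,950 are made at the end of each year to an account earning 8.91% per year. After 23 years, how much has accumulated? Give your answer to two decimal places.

A$2,744,617.06

Accumulation factor s(23|0.0891) = 68.701303; FV = 39950 × 68.701303 = 2,744,617.0629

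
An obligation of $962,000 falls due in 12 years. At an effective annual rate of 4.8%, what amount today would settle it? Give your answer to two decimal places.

$548,074.61

Discount factor = (1+0.048)^(−12) = 0.569724; PV = 962,000 × 0.569724 = 548,074.6059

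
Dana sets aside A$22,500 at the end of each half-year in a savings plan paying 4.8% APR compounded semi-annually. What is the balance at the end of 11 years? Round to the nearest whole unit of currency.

i = 0.048/2 = 0.024 per half-year; n = 11·2 = 22.
Accumulation factor s(22|0.024) = 28.541528; FV = 22500 × 28.541528 = 642,184.3750

A$642,184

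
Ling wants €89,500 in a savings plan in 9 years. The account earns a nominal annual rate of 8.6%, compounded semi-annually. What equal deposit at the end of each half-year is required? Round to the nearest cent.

Periodic rate i = 0.086/2 = 0.043; n = 9 × 2 = 18 periods.
FV-annuity factor = 26.363310; PMT = 89500 / 26.363310 = 3,394.8696

€3,394.87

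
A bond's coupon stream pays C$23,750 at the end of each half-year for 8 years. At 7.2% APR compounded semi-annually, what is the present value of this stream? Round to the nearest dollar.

Periodic rate i = 0.072/2 = 0.036; n = 8 × 2 = 16 periods.
PV = 23750 × [1 − (1+0.036)^(−16)] / 0.036 = 23750 × 12.003793 = 285,090.0878

C$285,090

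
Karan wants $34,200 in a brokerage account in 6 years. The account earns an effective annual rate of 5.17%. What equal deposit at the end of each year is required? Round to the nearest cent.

$5,006.53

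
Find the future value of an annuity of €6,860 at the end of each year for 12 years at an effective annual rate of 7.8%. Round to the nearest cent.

€128,649.38

Accumulation factor s(12|0.078) = 18.753554; FV = 6860 × 18.753554 = 128,649.3823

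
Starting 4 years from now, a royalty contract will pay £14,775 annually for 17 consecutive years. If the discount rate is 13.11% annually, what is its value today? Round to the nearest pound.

£68,287

Value one period before first payment (t=3): 14775 × [1 − (1+0.1311)^(−17)] / 0.1311 = 14775 × 6.688301 = 98,819.6442
PV₀ = 98,819.6442 / (1+0.1311)^3 = 98,819.6442 / 1.447115 = 68,287.3530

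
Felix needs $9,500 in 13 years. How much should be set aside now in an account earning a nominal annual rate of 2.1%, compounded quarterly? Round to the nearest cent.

$7,235.55

i = 0.021/4 = 0.00525 per quarter; n = 13·4 = 52.
Discount factor = (1+0.00525)^(−52) = 0.761636; PV = 9,500 × 0.761636 = 7,235.5467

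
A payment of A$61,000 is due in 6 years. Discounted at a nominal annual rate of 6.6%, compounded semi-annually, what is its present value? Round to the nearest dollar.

i = 0.066/2 = 0.033 per half-year; n = 6·2 = 12.
PV = FV·(1+i)^(−n) = 61,000 × 0.677323 = 41,316.7333

A$41,317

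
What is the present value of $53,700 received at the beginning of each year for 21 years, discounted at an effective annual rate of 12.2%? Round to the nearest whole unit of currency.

$449,833

Annuity factor a(21|0.122) × (1+i) = 8.376780; PV = 53700 × 8.376780 = 449,833.0594
(Beginning-of-period payments → annuity-due factor ×(1+i).)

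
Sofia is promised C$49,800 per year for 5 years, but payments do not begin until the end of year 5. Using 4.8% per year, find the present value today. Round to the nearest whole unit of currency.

C$179,732

PV at t=4 (ordinary 5-year annuity): 49800 × a(5|0.048) = 49800 × 4.353518 = 216,805.1803
Discount back 4 years: 216,805.1803 × (1+0.048)^(−4) = 216,805.1803 × 0.829001 = 179,731.6347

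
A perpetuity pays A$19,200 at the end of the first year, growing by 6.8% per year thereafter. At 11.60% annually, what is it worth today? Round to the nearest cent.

A$400,000.00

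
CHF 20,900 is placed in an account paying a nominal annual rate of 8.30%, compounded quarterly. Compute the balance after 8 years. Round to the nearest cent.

i = 0.083/4 = 0.02075 per quarter; n = 8·4 = 32.
FV = PV·(1+i)^n = 20,900 × 1.929392 = 40,324.2892

CHF 40,324.29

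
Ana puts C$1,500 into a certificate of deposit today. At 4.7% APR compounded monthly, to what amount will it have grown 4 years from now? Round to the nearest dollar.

With 12 periods per year: i = 0.00391667, n = 48.
FV = 1,500 × (1 + 0.00391667)^48 = 1,809.5857

C$1,810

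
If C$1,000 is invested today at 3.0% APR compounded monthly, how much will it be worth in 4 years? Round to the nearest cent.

C$1,127.33

i = 0.03/12 = 0.0025 per month; n = 4·12 = 48.
1,000 × (1+0.0025)^48 = 1,000 × 1.127328 = 1,127.3280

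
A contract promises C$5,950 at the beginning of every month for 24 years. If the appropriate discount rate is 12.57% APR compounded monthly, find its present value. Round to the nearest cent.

Periodic rate i = 0.1257/12 = 0.010475; n = 24 × 12 = 288 periods.
Annuity factor a(288|0.010475) × (1+i) = 91.667988; PV = 5950 × 91.667988 = 545,424.5278
Payments are at the start of each period, so multiply by (1+i).

C$545,424.53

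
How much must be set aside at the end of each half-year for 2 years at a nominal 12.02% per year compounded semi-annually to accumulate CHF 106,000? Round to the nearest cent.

Periodic rate i = 0.1202/2 = 0.0601; n = 2 × 2 = 4 periods.
FV-annuity factor = 4.375265; PMT = 106000 / 4.375265 = 24,227.1033

CHF 24,227.10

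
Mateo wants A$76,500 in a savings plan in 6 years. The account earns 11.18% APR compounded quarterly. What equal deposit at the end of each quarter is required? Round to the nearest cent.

A$2,279.79

Periodic rate i = 0.1118/4 = 0.02795; n = 6 × 4 = 24 periods.
PMT = 76500 / ( [(1+0.02795)^24 − 1] / 0.02795 ) = 76500 / 33.555779 = 2,279.7862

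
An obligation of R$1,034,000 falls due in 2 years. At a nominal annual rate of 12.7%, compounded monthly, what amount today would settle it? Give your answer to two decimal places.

With 12 periods per year: i = 0.0105833, n = 24.
PV = FV·(1+i)^(−n) = 1,034,000 × 0.776728 = 803,136.5343

R$803,136.53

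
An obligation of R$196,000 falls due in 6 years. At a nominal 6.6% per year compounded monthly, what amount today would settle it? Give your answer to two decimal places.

i = 0.066/12 = 0.0055 per month; n = 6·12 = 72.
PV = FV·(1+i)^(−n) = 196,000 × 0.673737 = 132,052.5148

R$132,052.51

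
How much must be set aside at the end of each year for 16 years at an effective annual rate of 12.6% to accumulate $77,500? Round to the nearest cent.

$1,719.95

FV-annuity factor = 45.059567; PMT = 77500 / 45.059567 = 1,719.9455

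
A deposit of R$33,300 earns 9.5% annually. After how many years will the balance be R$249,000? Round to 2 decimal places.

(1+i)^n = 249000/33300 = 7.47748, so n = ln 7.47748 / ln 1.095 = 22.1686 years

22.17 years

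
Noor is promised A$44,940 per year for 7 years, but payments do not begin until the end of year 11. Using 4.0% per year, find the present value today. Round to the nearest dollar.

A$182,222

PV at t=10 (ordinary 7-year annuity): 44940 × a(7|0.04) = 44940 × 6.002055 = 269,732.3369
Discount back 10 years: 269,732.3369 × (1+0.04)^(−10) = 269,732.3369 × 0.675564 = 182,221.5020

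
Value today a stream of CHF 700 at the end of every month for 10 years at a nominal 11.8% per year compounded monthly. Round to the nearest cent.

Periodic rate i = 0.118/12 = 0.00983333; n = 10 × 12 = 120 periods.
PV = 700 × [1 − (1+0.00983333)^(−120)] / 0.00983333 = 700 × 70.265595 = 49,185.9167

CHF 49,185.92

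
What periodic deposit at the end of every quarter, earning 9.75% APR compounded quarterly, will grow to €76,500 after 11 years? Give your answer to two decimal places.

€989.05

With 4 periods per year: i = 0.024375, n = 44.
FV-annuity factor = 77.346662; PMT = 76500 / 77.346662 = 989.0537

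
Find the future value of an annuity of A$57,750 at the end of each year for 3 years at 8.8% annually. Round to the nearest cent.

FV = 57750 × [(1+0.088)^3 − 1] / 0.088 = 57750 × 3.271744 = 188,943.2160

A$188,943.22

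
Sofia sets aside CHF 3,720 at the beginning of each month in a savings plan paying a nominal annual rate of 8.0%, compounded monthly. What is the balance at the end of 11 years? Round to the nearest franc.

Periodic rate i = 0.08/12 = 0.00666667; n = 11 × 12 = 132 periods.
Accumulation factor s(132|0.00666667) × (1+i) = 211.984261; FV = 3720 × 211.984261 = 788,581.4516
(Beginning-of-period payments → annuity-due factor ×(1+i).)

CHF 788,581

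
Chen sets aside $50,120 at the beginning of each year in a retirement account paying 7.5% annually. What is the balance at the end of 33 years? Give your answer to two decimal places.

Accumulation factor s(33|0.075) × (1+i) = 141.559633; FV = 50120 × 141.559633 = 7,094,968.8109
(Beginning-of-period payments → annuity-due factor ×(1+i).)

$7,094,968.81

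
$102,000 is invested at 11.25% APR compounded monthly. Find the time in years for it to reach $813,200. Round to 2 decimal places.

18.54 years

Periodic rate i = 0.1125/12 = 0.009375.
n = ln(813200/102000) / ln(1+0.009375) = ln(7.97255) / 0.009331 = 222.4768 months
= 222.4768/12 years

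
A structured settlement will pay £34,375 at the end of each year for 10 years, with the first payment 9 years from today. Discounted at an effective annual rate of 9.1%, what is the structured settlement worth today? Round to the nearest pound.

Value one period before first payment (t=8): 34375 × [1 − (1+0.091)^(−10)] / 0.091 = 34375 × 6.389506 = 219,639.2660
PV₀ = 219,639.2660 / (1+0.091)^8 = 219,639.2660 / 2.007234 = 109,423.8470

£109,424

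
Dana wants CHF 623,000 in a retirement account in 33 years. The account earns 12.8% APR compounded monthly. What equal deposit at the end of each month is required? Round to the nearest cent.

CHF 101.00

With 12 periods per year: i = 0.0106667, n = 396.
FV-annuity factor = 6168.298163; PMT = 623000 / 6168.298163 = 101.0003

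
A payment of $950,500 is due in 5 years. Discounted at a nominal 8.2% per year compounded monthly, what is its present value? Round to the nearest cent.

$631,679.82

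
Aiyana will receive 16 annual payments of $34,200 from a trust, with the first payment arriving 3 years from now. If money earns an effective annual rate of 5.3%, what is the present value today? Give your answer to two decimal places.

Value one period before first payment (t=2): 34200 × [1 − (1+0.053)^(−16)] / 0.053 = 34200 × 10.610014 = 362,862.4669
PV₀ = 362,862.4669 / (1+0.053)^2 = 362,862.4669 / 1.108809 = 327,254.2583

$327,254.26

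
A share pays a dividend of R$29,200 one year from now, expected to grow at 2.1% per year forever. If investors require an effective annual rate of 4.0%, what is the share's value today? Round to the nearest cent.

PV = PMT / (i − g) = 29200 / (0.04 − 0.021) = 29200 / 0.019000 = 1,536,842.1053

R$1,536,842.11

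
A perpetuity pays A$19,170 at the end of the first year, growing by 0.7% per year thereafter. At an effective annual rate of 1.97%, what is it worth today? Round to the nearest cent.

A$1,509,448.82

PV = PMT / (i − g) = 19170 / (0.0197 − 0.007) = 19170 / 0.012700 = 1,509,448.8189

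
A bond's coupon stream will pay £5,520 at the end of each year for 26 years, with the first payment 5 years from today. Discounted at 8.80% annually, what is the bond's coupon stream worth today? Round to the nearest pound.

£39,770

Value one period before first payment (t=4): 5520 × [1 − (1+0.088)^(−26)] / 0.088 = 5520 × 10.095500 = 55,727.1585
Discount back 4 years: 55,727.1585 × (1+0.088)^(−4) = 55,727.1585 × 0.713649 = 39,769.6087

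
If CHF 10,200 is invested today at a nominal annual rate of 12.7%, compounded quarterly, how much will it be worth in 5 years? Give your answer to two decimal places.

With 4 periods per year: i = 0.03175, n = 20.
10,200 × (1+0.03175)^20 = 10,200 × 1.868485 = 19,058.5442

CHF 19,058.54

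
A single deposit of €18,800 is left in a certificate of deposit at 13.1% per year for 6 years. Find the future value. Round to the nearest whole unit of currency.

€39,349

FV = 18,800 × (1 + 0.131)^6 = 39,348.9800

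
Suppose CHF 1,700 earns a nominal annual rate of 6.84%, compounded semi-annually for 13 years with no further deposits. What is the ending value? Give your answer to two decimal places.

CHF 4,075.37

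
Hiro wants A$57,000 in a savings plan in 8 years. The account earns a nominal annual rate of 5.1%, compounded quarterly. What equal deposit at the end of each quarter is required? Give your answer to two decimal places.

A$1,453.69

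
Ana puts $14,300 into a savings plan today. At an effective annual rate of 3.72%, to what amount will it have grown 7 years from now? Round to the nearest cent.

FV = PV·(1+i)^n = 14,300 × 1.291331 = 18,466.0324

$18,466.03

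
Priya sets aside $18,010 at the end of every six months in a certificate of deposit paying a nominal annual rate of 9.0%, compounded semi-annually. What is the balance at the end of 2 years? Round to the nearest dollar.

i = 0.09/2 = 0.045 per half-year; n = 2·2 = 4.
FV = PMT · [(1+i)^n − 1] / i = 18010 · 4.278191 = 77,050.2222

$77,050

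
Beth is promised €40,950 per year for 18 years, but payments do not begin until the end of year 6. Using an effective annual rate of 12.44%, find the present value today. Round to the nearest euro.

€160,964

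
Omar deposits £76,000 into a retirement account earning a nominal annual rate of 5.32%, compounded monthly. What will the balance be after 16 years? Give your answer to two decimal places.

£177,692.06

With 12 periods per year: i = 0.00443333, n = 192.
76,000 × (1+0.00443333)^192 = 76,000 × 2.338053 = 177,692.0635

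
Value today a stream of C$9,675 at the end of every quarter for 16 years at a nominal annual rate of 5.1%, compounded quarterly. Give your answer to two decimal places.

With 4 periods per year: i = 0.01275, n = 64.
PV = PMT · [1 − (1+i)^(−n)] / i = 9675 · 43.569903 = 421,538.8068

C$421,538.81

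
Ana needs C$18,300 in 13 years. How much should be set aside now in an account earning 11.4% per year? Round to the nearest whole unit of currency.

C$4,497

Discount factor = (1+0.114)^(−13) = 0.245749; PV = 18,300 × 0.245749 = 4,497.2146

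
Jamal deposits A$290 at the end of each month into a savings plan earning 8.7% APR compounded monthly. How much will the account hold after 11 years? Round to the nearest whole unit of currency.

i = 0.087/12 = 0.00725 per month; n = 11·12 = 132.
Accumulation factor s(132|0.00725) = 219.986054; FV = 290 × 219.986054 = 63,795.9555

A$63,796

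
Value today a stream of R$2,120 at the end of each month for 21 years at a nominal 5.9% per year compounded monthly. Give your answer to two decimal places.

R$305,903.27

With 12 periods per year: i = 0.00491667, n = 252.
Annuity factor a(252|0.00491667) = 144.293998; PV = 2120 × 144.293998 = 305,903.2749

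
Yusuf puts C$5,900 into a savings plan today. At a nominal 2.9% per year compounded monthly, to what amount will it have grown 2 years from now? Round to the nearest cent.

C$6,251.88

Periodic rate i = 0.029/12 = 0.00241667; n = 2 × 12 = 24 periods.
5,900 × (1+0.00241667)^24 = 5,900 × 1.059641 = 6,251.8810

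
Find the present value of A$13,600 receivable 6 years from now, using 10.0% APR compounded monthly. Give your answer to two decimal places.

A$7,482.42

With 12 periods per year: i = 0.00833333, n = 72.
Discount factor = (1+0.00833333)^(−72) = 0.550178; PV = 13,600 × 0.550178 = 7,482.4179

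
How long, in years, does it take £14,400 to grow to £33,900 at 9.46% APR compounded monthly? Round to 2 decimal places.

9.09 years

Periodic rate i = 0.0946/12 = 0.00788333.
(1+i)^n = 33900/14400 = 2.35417, so n = ln 2.35417 / ln 1.00788 = 109.0347 months
= 109.0347/12 years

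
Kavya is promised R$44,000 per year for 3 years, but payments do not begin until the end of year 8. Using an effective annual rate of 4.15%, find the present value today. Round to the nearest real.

R$91,597

PV at t=7 (ordinary 3-year annuity): 44000 × a(3|0.0415) = 44000 × 2.767209 = 121,757.2143
PV₀ = 121,757.2143 / (1+0.0415)^7 = 121,757.2143 / 1.329275 = 91,596.6907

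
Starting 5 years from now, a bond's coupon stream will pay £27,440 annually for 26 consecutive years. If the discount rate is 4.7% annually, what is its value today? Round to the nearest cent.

Value one period before first payment (t=4): 27440 × [1 − (1+0.047)^(−26)] / 0.047 = 27440 × 14.830624 = 406,952.3140
Discount back 4 years: 406,952.3140 × (1+0.047)^(−4) = 406,952.3140 × 0.832172 = 338,654.4569

£338,654.46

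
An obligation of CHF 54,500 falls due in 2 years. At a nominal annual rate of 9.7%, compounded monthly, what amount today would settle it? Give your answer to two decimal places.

CHF 44,924.38

With 12 periods per year: i = 0.00808333, n = 24.
PV = 54,500 / (1 + 0.00808333)^24 = 54,500 / 1.213150 = 44,924.3779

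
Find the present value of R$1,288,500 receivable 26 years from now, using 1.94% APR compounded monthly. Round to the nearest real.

i = 0.0194/12 = 0.00161667 per month; n = 26·12 = 312.
PV = 1,288,500 / (1 + 0.00161667)^312 = 1,288,500 / 1.655317 = 778,400.6100

R$778,401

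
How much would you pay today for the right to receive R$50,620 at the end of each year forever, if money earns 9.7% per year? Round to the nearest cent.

PV = PMT / i = 50620 / 0.097 = 521,855.6701

R$521,855.67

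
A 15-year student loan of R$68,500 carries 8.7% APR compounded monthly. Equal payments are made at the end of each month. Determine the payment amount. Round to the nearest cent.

With 12 periods per year: i = 0.00725, n = 180.
PMT = 68500 / ( [1 − (1+0.00725)^(−180)] / 0.00725 ) = 68500 / 100.351422 = 682.6012

R$682.60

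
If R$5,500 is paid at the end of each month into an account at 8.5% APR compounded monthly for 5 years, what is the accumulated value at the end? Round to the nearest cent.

R$409,433.41

With 12 periods per year: i = 0.00708333, n = 60.
Accumulation factor s(60|0.00708333) = 74.442437; FV = 5500 × 74.442437 = 409,433.4054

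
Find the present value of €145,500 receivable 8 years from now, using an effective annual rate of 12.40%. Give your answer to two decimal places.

PV = FV·(1+i)^(−n) = 145,500 × 0.392527 = 57,112.6752

€57,112.68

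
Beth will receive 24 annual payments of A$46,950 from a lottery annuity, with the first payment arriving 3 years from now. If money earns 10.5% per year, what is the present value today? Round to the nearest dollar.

Value one period before first payment (t=2): 46950 × [1 − (1+0.105)^(−24)] / 0.105 = 46950 × 8.656616 = 406,428.1210
Discount back 2 years: 406,428.1210 × (1+0.105)^(−2) = 406,428.1210 × 0.818984 = 332,858.1487

A$332,858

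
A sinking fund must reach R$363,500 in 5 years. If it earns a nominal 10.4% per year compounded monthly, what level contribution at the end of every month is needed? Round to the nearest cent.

With 12 periods per year: i = 0.00866667, n = 60.
FV-annuity factor = 78.261168; PMT = 363500 / 78.261168 = 4,644.7045

R$4,644.70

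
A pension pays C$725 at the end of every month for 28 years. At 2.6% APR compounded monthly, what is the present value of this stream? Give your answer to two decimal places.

C$172,911.09

With 12 periods per year: i = 0.00216667, n = 336.
PV = 725 × [1 − (1+0.00216667)^(−336)] / 0.00216667 = 725 × 238.498062 = 172,911.0948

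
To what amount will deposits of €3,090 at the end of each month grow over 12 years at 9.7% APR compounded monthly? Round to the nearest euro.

€836,313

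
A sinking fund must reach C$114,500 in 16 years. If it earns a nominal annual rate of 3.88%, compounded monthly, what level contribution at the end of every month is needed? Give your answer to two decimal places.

C$431.21

i = 0.0388/12 = 0.00323333 per month; n = 16·12 = 192.
FV-annuity factor = 265.532030; PMT = 114500 / 265.532030 = 431.2097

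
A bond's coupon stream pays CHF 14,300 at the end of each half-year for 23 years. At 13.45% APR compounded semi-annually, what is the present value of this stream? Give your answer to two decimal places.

i = 0.1345/2 = 0.06725 per half-year; n = 23·2 = 46.
PV = PMT · [1 − (1+i)^(−n)] / i = 14300 · 14.125046 = 201,988.1638

CHF 201,988.16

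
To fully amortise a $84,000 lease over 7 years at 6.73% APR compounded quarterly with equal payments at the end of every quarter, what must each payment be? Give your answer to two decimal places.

$3,786.64

Periodic rate i = 0.0673/4 = 0.016825; n = 7 × 4 = 28 periods.
Annuity-PV factor = 22.183252; PMT = 84000 / 22.183252 = 3,786.6404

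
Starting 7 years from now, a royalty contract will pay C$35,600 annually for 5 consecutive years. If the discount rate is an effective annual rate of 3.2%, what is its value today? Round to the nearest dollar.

C$134,194

Value one period before first payment (t=6): 35600 × [1 − (1+0.032)^(−5)] / 0.032 = 35600 × 4.553672 = 162,110.7108
PV₀ = 162,110.7108 / (1+0.032)^6 = 162,110.7108 / 1.208031 = 134,194.1322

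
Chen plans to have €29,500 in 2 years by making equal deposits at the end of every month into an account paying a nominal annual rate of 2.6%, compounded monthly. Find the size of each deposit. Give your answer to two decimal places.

€1,198.82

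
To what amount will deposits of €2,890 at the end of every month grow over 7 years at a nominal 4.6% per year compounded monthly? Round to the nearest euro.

€285,760

i = 0.046/12 = 0.00383333 per month; n = 7·12 = 84.
FV = 2890 × [(1+0.00383333)^84 − 1] / 0.00383333 = 2890 × 98.878849 = 285,759.8742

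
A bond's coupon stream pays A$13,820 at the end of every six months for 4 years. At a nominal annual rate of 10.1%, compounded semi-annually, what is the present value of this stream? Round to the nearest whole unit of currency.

Periodic rate i = 0.101/2 = 0.0505; n = 4 × 2 = 8 periods.
Annuity factor a(8|0.0505) = 6.450169; PV = 13820 × 6.450169 = 89,141.3418

A$89,141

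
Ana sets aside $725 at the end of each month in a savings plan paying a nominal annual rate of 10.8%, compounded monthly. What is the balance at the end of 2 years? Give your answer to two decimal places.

Periodic rate i = 0.108/12 = 0.009; n = 2 × 12 = 24 periods.
Accumulation factor s(24|0.009) = 26.655977; FV = 725 × 26.655977 = 19,325.5836

$19,325.58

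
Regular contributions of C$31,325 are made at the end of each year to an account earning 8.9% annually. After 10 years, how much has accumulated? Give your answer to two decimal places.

FV = 31325 × [(1+0.089)^10 − 1] / 0.089 = 31325 × 15.120609 = 473,653.0724

C$473,653.07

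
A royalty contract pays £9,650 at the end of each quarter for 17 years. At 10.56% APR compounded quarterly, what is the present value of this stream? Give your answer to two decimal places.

With 4 periods per year: i = 0.0264, n = 68.
PV = PMT · [1 − (1+i)^(−n)] / i = 9650 · 31.439107 = 303,387.3857

£303,387.39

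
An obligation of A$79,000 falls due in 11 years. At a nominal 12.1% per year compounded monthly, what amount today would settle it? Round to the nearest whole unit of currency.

A$21,012

Periodic rate i = 0.121/12 = 0.0100833; n = 11 × 12 = 132 periods.
PV = 79,000 / (1 + 0.0100833)^132 = 79,000 / 3.759682 = 21,012.4168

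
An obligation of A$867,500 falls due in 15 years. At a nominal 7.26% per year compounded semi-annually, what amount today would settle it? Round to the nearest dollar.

A$297,649

i = 0.0726/2 = 0.0363 per half-year; n = 15·2 = 30.
PV = FV·(1+i)^(−n) = 867,500 × 0.343111 = 297,649.0761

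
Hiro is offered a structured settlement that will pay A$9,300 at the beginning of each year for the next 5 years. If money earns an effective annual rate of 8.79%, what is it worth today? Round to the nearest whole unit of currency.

A$39,569

Annuity factor a(5|0.0879) × (1+i) = 4.254710; PV = 9300 × 4.254710 = 39,568.7987
Payments are at the start of each period, so multiply by (1+i).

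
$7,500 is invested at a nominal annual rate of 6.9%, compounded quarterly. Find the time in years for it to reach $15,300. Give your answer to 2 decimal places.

10.42 years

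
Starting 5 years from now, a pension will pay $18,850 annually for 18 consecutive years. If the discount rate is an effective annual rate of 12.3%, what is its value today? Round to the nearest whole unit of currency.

$84,417

Value one period before first payment (t=4): 18850 × [1 − (1+0.123)^(−18)] / 0.123 = 18850 × 7.122548 = 134,260.0356
Discount back 4 years: 134,260.0356 × (1+0.123)^(−4) = 134,260.0356 × 0.628754 = 84,416.5760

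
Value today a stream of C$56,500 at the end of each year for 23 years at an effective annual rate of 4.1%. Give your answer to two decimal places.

C$831,161.51

Annuity factor a(23|0.041) = 14.710823; PV = 56500 × 14.710823 = 831,161.5130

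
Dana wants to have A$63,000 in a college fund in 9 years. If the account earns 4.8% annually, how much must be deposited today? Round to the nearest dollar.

A$41,313

PV = 63,000 / (1 + 0.048)^9 = 63,000 / 1.524936 = 41,313.2162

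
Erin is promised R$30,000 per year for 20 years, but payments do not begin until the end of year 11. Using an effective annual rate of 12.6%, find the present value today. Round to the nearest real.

PV at t=10 (ordinary 20-year annuity): 30000 × a(20|0.126) = 30000 × 7.197138 = 215,914.1473
PV₀ = 215,914.1473 / (1+0.126)^10 = 215,914.1473 / 3.276302 = 65,901.7875

R$65,902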